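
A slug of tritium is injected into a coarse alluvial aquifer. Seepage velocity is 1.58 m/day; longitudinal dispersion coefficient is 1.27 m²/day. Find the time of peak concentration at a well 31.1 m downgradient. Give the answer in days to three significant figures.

For the 1D instantaneous-source solution, setting ∂C/∂t = 0 at fixed x gives v²t² + 2Dt − x² = 0, so t = (√(D² + v²x²) − D)/v².
√(D² + v²x²) = √(1.27² + 1.58² × 31.1²) = 49.15; v² = 2.4964.
t = (49.15 − 1.27)/2.4964 = 19.2 days (vs. the pure-advection estimate x/v = 19.7 d).

19.2 days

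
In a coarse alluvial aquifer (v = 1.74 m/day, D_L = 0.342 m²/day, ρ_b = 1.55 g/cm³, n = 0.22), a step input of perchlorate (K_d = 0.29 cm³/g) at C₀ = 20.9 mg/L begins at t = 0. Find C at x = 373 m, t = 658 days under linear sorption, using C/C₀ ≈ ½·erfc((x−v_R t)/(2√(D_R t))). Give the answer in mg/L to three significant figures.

12.6 mg/L

Retardation factor R = 1 + ρ_b·K_d/n = 1 + 1.55 × 0.29/0.22 = 3.043.
Sorption retards both mechanisms: v_R = v/R = 0.5718 m/day, D_R = D/R = 0.1124 m²/day.
v_R·t = 0.5718 × 658 = 376.2444 m; 2√(D_R t) = 17.20 m; argument = (373 − 376.2444)/17.20 = -0.1886.
C = C₀ × ½·erfc(-0.1886) = 20.9 × 0.6052 = 12.6 mg/L.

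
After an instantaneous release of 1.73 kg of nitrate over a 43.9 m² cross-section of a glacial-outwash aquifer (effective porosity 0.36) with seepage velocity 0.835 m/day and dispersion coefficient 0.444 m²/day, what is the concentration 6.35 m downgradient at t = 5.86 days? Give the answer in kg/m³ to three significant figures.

For an instantaneous plane source, C(x,t) = M/(n_e·A·√(4πDt)) · exp(−(x−vt)²/(4Dt)), with n_e·A the pore (flow) area.
Plume center vt = 0.835 × 5.86 = 4.8931 m, so the well at 6.35 m is 1.4569 m downgradient of the peak.
√(4πDt) = 5.718 m, giving peak height M/(n_e·A·√(4πDt)) = 1.73/(0.36 × 43.9 × 5.718) = 0.01914 kg/m³.
(x−vt)²/(4Dt) = (1.4569)²/(4 × 0.444 × 5.86) = 0.2039; exp(−0.2039) = 0.8155.
C = 0.01914 × 0.8155 = 0.0156 kg/m³.

0.0156 kg/m³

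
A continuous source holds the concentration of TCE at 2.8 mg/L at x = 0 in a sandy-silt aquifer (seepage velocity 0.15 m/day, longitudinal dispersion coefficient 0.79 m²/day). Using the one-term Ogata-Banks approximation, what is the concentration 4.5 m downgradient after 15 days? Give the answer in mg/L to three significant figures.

0.902 mg/L

For a continuous step input, C/C₀ ≈ ½·erfc((x−vt)/(2√(Dt))).
vt = 0.15 × 15 = 2.25 m and 2√(Dt) = 2√(0.79 × 15) = 6.885 m.
Argument (x−vt)/(2√(Dt)) = (4.5 − 2.25)/6.885 = 0.3268; ½·erfc(0.3268) = 0.3220.
C = 2.8 × 0.3220 = 0.902 mg/L.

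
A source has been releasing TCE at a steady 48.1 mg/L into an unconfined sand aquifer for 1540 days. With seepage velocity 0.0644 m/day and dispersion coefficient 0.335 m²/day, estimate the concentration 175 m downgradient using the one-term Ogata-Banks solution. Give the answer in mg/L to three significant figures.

For a continuous step input, C/C₀ ≈ ½·erfc((x−vt)/(2√(Dt))).
vt = 0.0644 × 1540 = 99.176 m and 2√(Dt) = 2√(0.335 × 1540) = 45.43 m.
Argument (x−vt)/(2√(Dt)) = (175 − 99.176)/45.43 = 1.669; ½·erfc(1.669) = 0.009130.
C = 48.1 × 0.009130 = 0.439 mg/L.

0.439 mg/L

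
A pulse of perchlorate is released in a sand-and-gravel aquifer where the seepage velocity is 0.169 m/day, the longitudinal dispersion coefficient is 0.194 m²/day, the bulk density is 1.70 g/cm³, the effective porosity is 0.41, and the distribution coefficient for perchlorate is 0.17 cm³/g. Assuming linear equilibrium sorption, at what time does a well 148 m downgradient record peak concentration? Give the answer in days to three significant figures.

1480 days

Retardation factor R = 1 + ρ_b·K_d/n = 1 + 1.70 × 0.17/0.41 = 1.705.
Sorption retards both mechanisms: v_R = v/R = 0.09912 m/day, D_R = D/R = 0.1138 m²/day.
Peak time from v_R²t² + 2D_R t − x² = 0: t = (√(D_R² + v_R²x²) − D_R)/v_R².
√(D_R² + v_R²x²) = √(0.1138² + 0.09912² × 148²) = 14.67; v_R² = 0.009825.
t = (14.67 − 0.1138)/0.009825 = 1480 days.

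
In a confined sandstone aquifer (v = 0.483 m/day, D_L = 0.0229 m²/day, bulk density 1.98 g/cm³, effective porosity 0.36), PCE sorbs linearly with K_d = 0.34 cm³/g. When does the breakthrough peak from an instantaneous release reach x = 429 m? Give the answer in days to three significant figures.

2550 days

Retardation factor R = 1 + ρ_b·K_d/n = 1 + 1.98 × 0.34/0.36 = 2.870.
Sorption retards both mechanisms: v_R = v/R = 0.1683 m/day, D_R = D/R = 0.007979 m²/day.
Peak time from v_R²t² + 2D_R t − x² = 0: t = (√(D_R² + v_R²x²) − D_R)/v_R².
√(D_R² + v_R²x²) = √(0.007979² + 0.1683² × 429²) = 72.20; v_R² = 0.02832.
t = (72.20 − 0.007979)/0.02832 = 2550 days.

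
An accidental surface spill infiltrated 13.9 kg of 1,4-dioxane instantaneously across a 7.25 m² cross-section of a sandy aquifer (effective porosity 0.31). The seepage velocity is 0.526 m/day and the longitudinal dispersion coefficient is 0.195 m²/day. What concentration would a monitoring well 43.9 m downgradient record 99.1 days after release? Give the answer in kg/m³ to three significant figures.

0.165 kg/m³

For an instantaneous plane source, C(x,t) = M/(n_e·A·√(4πDt)) · exp(−(x−vt)²/(4Dt)), with n_e·A the pore (flow) area.
Plume center vt = 0.526 × 99.1 = 52.1266 m, so the well at 43.9 m is 8.2266 m upgradient of the peak.
√(4πDt) = 15.58 m, giving peak height M/(n_e·A·√(4πDt)) = 13.9/(0.31 × 7.25 × 15.58) = 0.3970 kg/m³.
(x−vt)²/(4Dt) = (-8.2266)²/(4 × 0.195 × 99.1) = 0.8755; exp(−0.8755) = 0.4167.
C = 0.3970 × 0.4167 = 0.165 kg/m³.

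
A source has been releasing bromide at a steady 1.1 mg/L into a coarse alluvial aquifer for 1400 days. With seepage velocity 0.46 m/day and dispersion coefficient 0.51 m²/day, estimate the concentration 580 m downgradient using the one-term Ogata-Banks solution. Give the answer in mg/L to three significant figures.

For a continuous step input, C/C₀ ≈ ½·erfc((x−vt)/(2√(Dt))).
vt = 0.46 × 1400 = 644 m and 2√(Dt) = 2√(0.51 × 1400) = 53.44 m.
Argument (x−vt)/(2√(Dt)) = (580 − 644)/53.44 = -1.198; ½·erfc(-1.198) = 0.9549.
C = 1.1 × 0.9549 = 1.05 mg/L.

1.05 mg/L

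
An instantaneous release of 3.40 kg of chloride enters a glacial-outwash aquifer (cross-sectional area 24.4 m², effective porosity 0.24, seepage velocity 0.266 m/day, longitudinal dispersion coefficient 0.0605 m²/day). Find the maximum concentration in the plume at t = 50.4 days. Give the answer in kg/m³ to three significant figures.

The peak of an instantaneous 1D plume sits at x = vt; there the Gaussian factor is 1 and C_max = M/(n_e·A·√(4πDt)), where n_e·A is the pore area the mass is dissolved in.
√(4πDt) = √(4π × 0.0605 × 50.4) = 6.190 m, so C_max = 3.40/(0.24 × 24.4 × 6.190) = 0.0938 kg/m³.

0.0938 kg/m³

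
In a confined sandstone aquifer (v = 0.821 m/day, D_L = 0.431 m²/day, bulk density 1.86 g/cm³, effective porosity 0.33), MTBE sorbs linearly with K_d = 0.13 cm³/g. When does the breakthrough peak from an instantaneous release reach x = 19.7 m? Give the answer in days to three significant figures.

40.5 days

Retardation factor R = 1 + ρ_b·K_d/n = 1 + 1.86 × 0.13/0.33 = 1.733.
Sorption retards both mechanisms: v_R = v/R = 0.4737 m/day, D_R = D/R = 0.2487 m²/day.
Peak time from v_R²t² + 2D_R t − x² = 0: t = (√(D_R² + v_R²x²) − D_R)/v_R².
√(D_R² + v_R²x²) = √(0.2487² + 0.4737² × 19.7²) = 9.335; v_R² = 0.2244.
t = (9.335 − 0.2487)/0.2244 = 40.5 days.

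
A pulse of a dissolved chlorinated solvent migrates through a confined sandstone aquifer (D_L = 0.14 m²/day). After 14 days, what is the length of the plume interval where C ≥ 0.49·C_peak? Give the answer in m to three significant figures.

The plume is Gaussian with σ = √(2Dt) = √(2 × 0.14 × 14) = 1.980 m.
C/C_peak = exp(−Δx²/(2σ²)) = 0.49 ⇒ Δx = σ·√(−2 ln 0.49) = 1.980 × 1.194 = 2.364 m.
Width = 2Δx = 4.73 m.

4.73 m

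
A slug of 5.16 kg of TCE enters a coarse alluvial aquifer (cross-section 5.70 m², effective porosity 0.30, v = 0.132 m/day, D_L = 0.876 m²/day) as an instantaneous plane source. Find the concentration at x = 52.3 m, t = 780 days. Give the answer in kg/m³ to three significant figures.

For an instantaneous plane source, C(x,t) = M/(n_e·A·√(4πDt)) · exp(−(x−vt)²/(4Dt)), with n_e·A the pore (flow) area.
Plume center vt = 0.132 × 780 = 102.96 m, so the well at 52.3 m is 50.66 m upgradient of the peak.
√(4πDt) = 92.66 m, giving peak height M/(n_e·A·√(4πDt)) = 5.16/(0.30 × 5.70 × 92.66) = 0.03257 kg/m³.
(x−vt)²/(4Dt) = (-50.66)²/(4 × 0.876 × 780) = 0.9390; exp(−0.9390) = 0.3910.
C = 0.03257 × 0.3910 = 0.0127 kg/m³.

0.0127 kg/m³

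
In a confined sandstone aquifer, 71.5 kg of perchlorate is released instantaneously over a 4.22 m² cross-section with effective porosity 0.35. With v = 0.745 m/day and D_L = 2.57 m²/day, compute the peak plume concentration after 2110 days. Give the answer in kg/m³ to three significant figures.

0.185 kg/m³

The peak of an instantaneous 1D plume sits at x = vt; there the Gaussian factor is 1 and C_max = M/(n_e·A·√(4πDt)), where n_e·A is the pore area the mass is dissolved in.
√(4πDt) = √(4π × 2.57 × 2110) = 261.0 m, so C_max = 71.5/(0.35 × 4.22 × 261.0) = 0.185 kg/m³.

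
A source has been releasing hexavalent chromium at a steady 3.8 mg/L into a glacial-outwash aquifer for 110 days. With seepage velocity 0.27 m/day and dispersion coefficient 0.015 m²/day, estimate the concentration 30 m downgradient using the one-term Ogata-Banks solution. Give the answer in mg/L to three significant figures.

For a continuous step input, C/C₀ ≈ ½·erfc((x−vt)/(2√(Dt))).
vt = 0.27 × 110 = 29.7 m and 2√(Dt) = 2√(0.015 × 110) = 2.569 m.
Argument (x−vt)/(2√(Dt)) = (30 − 29.7)/2.569 = 0.1168; ½·erfc(0.1168) = 0.4344.
C = 3.8 × 0.4344 = 1.65 mg/L.

1.65 mg/L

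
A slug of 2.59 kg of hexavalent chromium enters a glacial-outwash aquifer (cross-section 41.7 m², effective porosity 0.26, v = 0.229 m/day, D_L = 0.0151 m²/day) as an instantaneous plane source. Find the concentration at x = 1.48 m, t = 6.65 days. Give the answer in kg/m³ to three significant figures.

For an instantaneous plane source, C(x,t) = M/(n_e·A·√(4πDt)) · exp(−(x−vt)²/(4Dt)), with n_e·A the pore (flow) area.
Plume center vt = 0.229 × 6.65 = 1.52285 m, so the well at 1.48 m is 0.04285 m upgradient of the peak.
√(4πDt) = 1.123 m, giving peak height M/(n_e·A·√(4πDt)) = 2.59/(0.26 × 41.7 × 1.123) = 0.2127 kg/m³.
(x−vt)²/(4Dt) = (-0.04285)²/(4 × 0.0151 × 6.65) = 0.004571; exp(−0.004571) = 0.9954.
C = 0.2127 × 0.9954 = 0.212 kg/m³.

0.212 kg/m³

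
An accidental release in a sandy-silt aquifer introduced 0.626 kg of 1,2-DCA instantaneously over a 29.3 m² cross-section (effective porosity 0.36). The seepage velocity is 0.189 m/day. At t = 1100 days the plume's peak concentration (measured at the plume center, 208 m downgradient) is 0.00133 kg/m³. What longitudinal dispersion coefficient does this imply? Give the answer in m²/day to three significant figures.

0.144 m²/day

At the plume center C_max = M/(n_e·A·√(4πDt)), so D = M²/(4πt·(n_e·A·C_max)²).
n_e·A·C_max = 0.36 × 29.3 × 0.00133 = 0.01403 kg/m.
D = 0.626²/(4π × 1100 × 0.01403²) = 0.144 m²/day.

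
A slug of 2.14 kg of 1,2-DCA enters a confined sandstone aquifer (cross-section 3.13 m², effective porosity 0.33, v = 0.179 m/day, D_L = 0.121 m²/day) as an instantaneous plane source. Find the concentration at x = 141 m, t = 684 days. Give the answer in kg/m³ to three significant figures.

0.0227 kg/m³

For an instantaneous plane source, C(x,t) = M/(n_e·A·√(4πDt)) · exp(−(x−vt)²/(4Dt)), with n_e·A the pore (flow) area.
Plume center vt = 0.179 × 684 = 122.436 m, so the well at 141 m is 18.564 m downgradient of the peak.
√(4πDt) = 32.25 m, giving peak height M/(n_e·A·√(4πDt)) = 2.14/(0.33 × 3.13 × 32.25) = 0.06424 kg/m³.
(x−vt)²/(4Dt) = (18.564)²/(4 × 0.121 × 684) = 1.041; exp(−1.041) = 0.3531.
C = 0.06424 × 0.3531 = 0.0227 kg/m³.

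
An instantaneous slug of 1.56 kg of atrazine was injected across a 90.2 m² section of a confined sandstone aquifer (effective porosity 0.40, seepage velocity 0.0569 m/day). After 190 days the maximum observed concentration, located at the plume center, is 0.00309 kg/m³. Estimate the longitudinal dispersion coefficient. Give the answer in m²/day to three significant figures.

0.0820 m²/day

At the plume center C_max = M/(n_e·A·√(4πDt)), so D = M²/(4πt·(n_e·A·C_max)²).
n_e·A·C_max = 0.40 × 90.2 × 0.00309 = 0.1115 kg/m.
D = 1.56²/(4π × 190 × 0.1115²) = 0.0820 m²/day.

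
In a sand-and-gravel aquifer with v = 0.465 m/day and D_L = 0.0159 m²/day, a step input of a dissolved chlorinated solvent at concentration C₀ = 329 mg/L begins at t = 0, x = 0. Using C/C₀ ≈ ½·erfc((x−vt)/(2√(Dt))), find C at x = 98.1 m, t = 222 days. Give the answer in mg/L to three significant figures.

320 mg/L

For a continuous step input, C/C₀ ≈ ½·erfc((x−vt)/(2√(Dt))).
vt = 0.465 × 222 = 103.23 m and 2√(Dt) = 2√(0.0159 × 222) = 3.758 m.
Argument (x−vt)/(2√(Dt)) = (98.1 − 103.23)/3.758 = -1.365; ½·erfc(-1.365) = 0.9732.
C = 329 × 0.9732 = 320 mg/L.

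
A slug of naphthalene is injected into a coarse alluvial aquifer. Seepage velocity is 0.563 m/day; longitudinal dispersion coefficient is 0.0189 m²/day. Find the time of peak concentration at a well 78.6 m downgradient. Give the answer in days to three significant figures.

140 days

For the 1D instantaneous-source solution, setting ∂C/∂t = 0 at fixed x gives v²t² + 2Dt − x² = 0, so t = (√(D² + v²x²) − D)/v².
√(D² + v²x²) = √(0.0189² + 0.563² × 78.6²) = 44.25; v² = 0.316969.
t = (44.25 − 0.0189)/0.316969 = 140 days (vs. the pure-advection estimate x/v = 140 d).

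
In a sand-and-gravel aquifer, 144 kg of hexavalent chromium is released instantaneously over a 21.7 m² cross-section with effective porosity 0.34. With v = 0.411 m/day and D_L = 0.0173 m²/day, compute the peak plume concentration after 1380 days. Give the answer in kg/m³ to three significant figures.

1.13 kg/m³

The peak of an instantaneous 1D plume sits at x = vt; there the Gaussian factor is 1 and C_max = M/(n_e·A·√(4πDt)), where n_e·A is the pore area the mass is dissolved in.
√(4πDt) = √(4π × 0.0173 × 1380) = 17.32 m, so C_max = 144/(0.34 × 21.7 × 17.32) = 1.13 kg/m³.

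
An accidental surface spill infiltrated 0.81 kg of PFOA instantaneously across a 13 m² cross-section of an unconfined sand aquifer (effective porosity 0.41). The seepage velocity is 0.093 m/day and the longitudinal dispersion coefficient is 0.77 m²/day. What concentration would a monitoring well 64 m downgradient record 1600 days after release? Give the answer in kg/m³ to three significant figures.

0.000284 kg/m³

For an instantaneous plane source, C(x,t) = M/(n_e·A·√(4πDt)) · exp(−(x−vt)²/(4Dt)), with n_e·A the pore (flow) area.
Plume center vt = 0.093 × 1600 = 148.8 m, so the well at 64 m is 84.8 m upgradient of the peak.
√(4πDt) = 124.4 m, giving peak height M/(n_e·A·√(4πDt)) = 0.81/(0.41 × 13 × 124.4) = 0.001222 kg/m³.
(x−vt)²/(4Dt) = (-84.8)²/(4 × 0.77 × 1600) = 1.459; exp(−1.459) = 0.2325.
C = 0.001222 × 0.2325 = 0.000284 kg/m³.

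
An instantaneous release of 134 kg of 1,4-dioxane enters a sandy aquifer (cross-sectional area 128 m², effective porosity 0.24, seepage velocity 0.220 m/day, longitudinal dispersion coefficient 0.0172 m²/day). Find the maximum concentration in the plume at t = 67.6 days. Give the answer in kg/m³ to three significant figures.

The peak of an instantaneous 1D plume sits at x = vt; there the Gaussian factor is 1 and C_max = M/(n_e·A·√(4πDt)), where n_e·A is the pore area the mass is dissolved in.
√(4πDt) = √(4π × 0.0172 × 67.6) = 3.822 m, so C_max = 134/(0.24 × 128 × 3.822) = 1.14 kg/m³.

1.14 kg/m³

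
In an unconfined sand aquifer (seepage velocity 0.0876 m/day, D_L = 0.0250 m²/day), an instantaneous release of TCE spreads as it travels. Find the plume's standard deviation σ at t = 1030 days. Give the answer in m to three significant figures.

7.18 m

Dispersive spreading gives a Gaussian with σ² = 2Dt; advection only shifts the center.
σ = √(2 × 0.0250 × 1030) = 7.18 m.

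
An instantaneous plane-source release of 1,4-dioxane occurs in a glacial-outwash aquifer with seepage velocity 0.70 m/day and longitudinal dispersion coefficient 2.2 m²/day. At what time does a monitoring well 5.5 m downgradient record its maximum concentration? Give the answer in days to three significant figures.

4.56 days

For the 1D instantaneous-source solution, setting ∂C/∂t = 0 at fixed x gives v²t² + 2Dt − x² = 0, so t = (√(D² + v²x²) − D)/v².
√(D² + v²x²) = √(2.2² + 0.70² × 5.5²) = 4.434; v² = 0.49.
t = (4.434 − 2.2)/0.49 = 4.56 days (vs. the pure-advection estimate x/v = 7.86 d).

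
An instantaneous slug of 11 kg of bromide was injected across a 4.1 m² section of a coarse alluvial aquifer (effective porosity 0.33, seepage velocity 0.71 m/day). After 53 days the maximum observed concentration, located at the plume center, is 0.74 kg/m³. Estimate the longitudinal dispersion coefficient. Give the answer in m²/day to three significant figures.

At the plume center C_max = M/(n_e·A·√(4πDt)), so D = M²/(4πt·(n_e·A·C_max)²).
n_e·A·C_max = 0.33 × 4.1 × 0.74 = 1.001 kg/m.
D = 11²/(4π × 53 × 1.001²) = 0.181 m²/day.

0.181 m²/day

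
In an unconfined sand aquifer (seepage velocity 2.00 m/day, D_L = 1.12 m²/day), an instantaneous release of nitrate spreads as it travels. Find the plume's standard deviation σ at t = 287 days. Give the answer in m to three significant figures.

25.4 m

Dispersive spreading gives a Gaussian with σ² = 2Dt; advection only shifts the center.
σ = √(2 × 1.12 × 287) = 25.4 m.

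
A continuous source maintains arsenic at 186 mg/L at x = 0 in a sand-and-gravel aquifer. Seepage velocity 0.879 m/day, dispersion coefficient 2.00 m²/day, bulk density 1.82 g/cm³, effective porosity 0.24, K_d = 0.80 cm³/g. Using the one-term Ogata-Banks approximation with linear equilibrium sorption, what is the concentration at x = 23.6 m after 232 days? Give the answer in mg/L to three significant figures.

Retardation factor R = 1 + ρ_b·K_d/n = 1 + 1.82 × 0.80/0.24 = 7.067.
Sorption retards both mechanisms: v_R = v/R = 0.1244 m/day, D_R = D/R = 0.2830 m²/day.
v_R·t = 0.1244 × 232 = 28.8608 m; 2√(D_R t) = 16.21 m; argument = (23.6 − 28.8608)/16.21 = -0.3245.
C = C₀ × ½·erfc(-0.3245) = 186 × 0.6769 = 126 mg/L.

126 mg/L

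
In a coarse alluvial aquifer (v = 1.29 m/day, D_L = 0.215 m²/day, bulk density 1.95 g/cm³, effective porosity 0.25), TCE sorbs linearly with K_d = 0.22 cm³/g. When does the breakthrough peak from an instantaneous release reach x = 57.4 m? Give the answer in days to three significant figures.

Retardation factor R = 1 + ρ_b·K_d/n = 1 + 1.95 × 0.22/0.25 = 2.716.
Sorption retards both mechanisms: v_R = v/R = 0.4750 m/day, D_R = D/R = 0.07916 m²/day.
Peak time from v_R²t² + 2D_R t − x² = 0: t = (√(D_R² + v_R²x²) − D_R)/v_R².
√(D_R² + v_R²x²) = √(0.07916² + 0.4750² × 57.4²) = 27.27; v_R² = 0.2256.
t = (27.27 − 0.07916)/0.2256 = 121 days.

121 days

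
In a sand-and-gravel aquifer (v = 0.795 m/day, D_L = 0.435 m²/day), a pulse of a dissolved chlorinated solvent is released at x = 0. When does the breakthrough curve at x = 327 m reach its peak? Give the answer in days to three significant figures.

For the 1D instantaneous-source solution, setting ∂C/∂t = 0 at fixed x gives v²t² + 2Dt − x² = 0, so t = (√(D² + v²x²) − D)/v².
√(D² + v²x²) = √(0.435² + 0.795² × 327²) = 260.0; v² = 0.632025.
t = (260.0 − 0.435)/0.632025 = 411 days (vs. the pure-advection estimate x/v = 411 d).

411 days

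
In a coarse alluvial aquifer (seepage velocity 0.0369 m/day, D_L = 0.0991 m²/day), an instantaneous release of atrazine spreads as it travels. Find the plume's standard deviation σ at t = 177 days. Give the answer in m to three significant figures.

5.92 m

Dispersive spreading gives a Gaussian with σ² = 2Dt; advection only shifts the center.
σ = √(2 × 0.0991 × 177) = 5.92 m.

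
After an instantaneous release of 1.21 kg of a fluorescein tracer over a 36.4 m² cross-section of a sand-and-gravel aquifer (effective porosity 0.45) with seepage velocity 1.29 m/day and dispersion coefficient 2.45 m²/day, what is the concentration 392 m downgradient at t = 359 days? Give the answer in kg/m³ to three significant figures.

For an instantaneous plane source, C(x,t) = M/(n_e·A·√(4πDt)) · exp(−(x−vt)²/(4Dt)), with n_e·A the pore (flow) area.
Plume center vt = 1.29 × 359 = 463.11 m, so the well at 392 m is 71.11 m upgradient of the peak.
√(4πDt) = 105.1 m, giving peak height M/(n_e·A·√(4πDt)) = 1.21/(0.45 × 36.4 × 105.1) = 0.0007029 kg/m³.
(x−vt)²/(4Dt) = (-71.11)²/(4 × 2.45 × 359) = 1.437; exp(−1.437) = 0.2376.
C = 0.0007029 × 0.2376 = 0.000167 kg/m³.

0.000167 kg/m³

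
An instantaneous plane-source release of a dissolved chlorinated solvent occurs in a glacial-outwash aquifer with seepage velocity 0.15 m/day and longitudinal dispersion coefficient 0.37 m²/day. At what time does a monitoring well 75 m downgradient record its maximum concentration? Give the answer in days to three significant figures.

484 days

For the 1D instantaneous-source solution, setting ∂C/∂t = 0 at fixed x gives v²t² + 2Dt − x² = 0, so t = (√(D² + v²x²) − D)/v².
√(D² + v²x²) = √(0.37² + 0.15² × 75²) = 11.26; v² = 0.0225.
t = (11.26 − 0.37)/0.0225 = 484 days (vs. the pure-advection estimate x/v = 500 d).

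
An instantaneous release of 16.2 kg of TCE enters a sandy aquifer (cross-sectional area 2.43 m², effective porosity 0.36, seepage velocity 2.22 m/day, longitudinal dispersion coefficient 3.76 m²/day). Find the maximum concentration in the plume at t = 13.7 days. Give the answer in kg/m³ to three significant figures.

0.728 kg/m³

The peak of an instantaneous 1D plume sits at x = vt; there the Gaussian factor is 1 and C_max = M/(n_e·A·√(4πDt)), where n_e·A is the pore area the mass is dissolved in.
√(4πDt) = √(4π × 3.76 × 13.7) = 25.44 m, so C_max = 16.2/(0.36 × 2.43 × 25.44) = 0.728 kg/m³.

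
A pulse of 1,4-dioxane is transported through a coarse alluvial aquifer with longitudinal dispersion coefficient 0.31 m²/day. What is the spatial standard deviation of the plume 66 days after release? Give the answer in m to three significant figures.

6.40 m

Dispersive spreading gives a Gaussian with σ² = 2Dt; advection only shifts the center.
σ = √(2 × 0.31 × 66) = 6.40 m.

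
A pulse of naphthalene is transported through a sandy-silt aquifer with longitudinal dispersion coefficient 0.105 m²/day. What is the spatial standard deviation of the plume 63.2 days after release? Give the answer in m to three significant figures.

3.64 m

Dispersive spreading gives a Gaussian with σ² = 2Dt; advection only shifts the center.
σ = √(2 × 0.105 × 63.2) = 3.64 m.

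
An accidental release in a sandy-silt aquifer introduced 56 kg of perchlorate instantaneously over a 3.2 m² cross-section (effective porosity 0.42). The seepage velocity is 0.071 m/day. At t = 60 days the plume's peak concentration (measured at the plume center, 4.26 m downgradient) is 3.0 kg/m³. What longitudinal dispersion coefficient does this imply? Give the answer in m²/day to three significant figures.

At the plume center C_max = M/(n_e·A·√(4πDt)), so D = M²/(4πt·(n_e·A·C_max)²).
n_e·A·C_max = 0.42 × 3.2 × 3.0 = 4.032 kg/m.
D = 56²/(4π × 60 × 4.032²) = 0.256 m²/day.

0.256 m²/day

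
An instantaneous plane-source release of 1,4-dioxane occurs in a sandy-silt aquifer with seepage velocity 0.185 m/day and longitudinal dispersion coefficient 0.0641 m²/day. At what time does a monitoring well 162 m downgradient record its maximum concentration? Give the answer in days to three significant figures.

874 days

For the 1D instantaneous-source solution, setting ∂C/∂t = 0 at fixed x gives v²t² + 2Dt − x² = 0, so t = (√(D² + v²x²) − D)/v².
√(D² + v²x²) = √(0.0641² + 0.185² × 162²) = 29.97; v² = 0.034225.
t = (29.97 − 0.0641)/0.034225 = 874 days (vs. the pure-advection estimate x/v = 876 d).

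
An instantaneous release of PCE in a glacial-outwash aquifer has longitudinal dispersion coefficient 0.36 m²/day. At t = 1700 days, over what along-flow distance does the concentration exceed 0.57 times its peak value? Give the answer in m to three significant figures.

The plume is Gaussian with σ = √(2Dt) = √(2 × 0.36 × 1700) = 34.99 m.
C/C_peak = exp(−Δx²/(2σ²)) = 0.57 ⇒ Δx = σ·√(−2 ln 0.57) = 34.99 × 1.060 = 37.09 m.
Width = 2Δx = 74.2 m.

74.2 m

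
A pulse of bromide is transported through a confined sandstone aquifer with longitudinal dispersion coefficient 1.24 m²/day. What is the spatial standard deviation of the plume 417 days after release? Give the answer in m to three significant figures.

32.2 m

Dispersive spreading gives a Gaussian with σ² = 2Dt; advection only shifts the center.
σ = √(2 × 1.24 × 417) = 32.2 m.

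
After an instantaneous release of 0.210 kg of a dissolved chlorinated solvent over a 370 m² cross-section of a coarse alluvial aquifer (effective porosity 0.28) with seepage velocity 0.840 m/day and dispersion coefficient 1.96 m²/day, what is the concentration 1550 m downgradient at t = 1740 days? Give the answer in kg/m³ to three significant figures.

For an instantaneous plane source, C(x,t) = M/(n_e·A·√(4πDt)) · exp(−(x−vt)²/(4Dt)), with n_e·A the pore (flow) area.
Plume center vt = 0.840 × 1740 = 1461.6 m, so the well at 1550 m is 88.4 m downgradient of the peak.
√(4πDt) = 207.0 m, giving peak height M/(n_e·A·√(4πDt)) = 0.210/(0.28 × 370 × 207.0) = 9.792e-06 kg/m³.
(x−vt)²/(4Dt) = (88.4)²/(4 × 1.96 × 1740) = 0.5728; exp(−0.5728) = 0.5639.
C = 9.792e-06 × 0.5639 = 5.52e-06 kg/m³.

5.52e-06 kg/m³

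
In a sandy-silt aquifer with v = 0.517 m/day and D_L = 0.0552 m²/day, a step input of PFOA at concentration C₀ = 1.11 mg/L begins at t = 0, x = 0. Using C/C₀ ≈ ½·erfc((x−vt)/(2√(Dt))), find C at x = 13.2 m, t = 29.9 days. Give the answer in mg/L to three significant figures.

For a continuous step input, C/C₀ ≈ ½·erfc((x−vt)/(2√(Dt))).
vt = 0.517 × 29.9 = 15.4583 m and 2√(Dt) = 2√(0.0552 × 29.9) = 2.569 m.
Argument (x−vt)/(2√(Dt)) = (13.2 − 15.4583)/2.569 = -0.8791; ½·erfc(-0.8791) = 0.8931.
C = 1.11 × 0.8931 = 0.991 mg/L.

0.991 mg/L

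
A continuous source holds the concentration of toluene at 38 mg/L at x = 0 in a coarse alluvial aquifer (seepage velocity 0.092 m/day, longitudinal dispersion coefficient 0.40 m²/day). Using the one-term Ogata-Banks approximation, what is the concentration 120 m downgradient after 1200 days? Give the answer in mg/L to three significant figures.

14.4 mg/L

For a continuous step input, C/C₀ ≈ ½·erfc((x−vt)/(2√(Dt))).
vt = 0.092 × 1200 = 110.4 m and 2√(Dt) = 2√(0.40 × 1200) = 43.82 m.
Argument (x−vt)/(2√(Dt)) = (120 − 110.4)/43.82 = 0.2191; ½·erfc(0.2191) = 0.3783.
C = 38 × 0.3783 = 14.4 mg/L.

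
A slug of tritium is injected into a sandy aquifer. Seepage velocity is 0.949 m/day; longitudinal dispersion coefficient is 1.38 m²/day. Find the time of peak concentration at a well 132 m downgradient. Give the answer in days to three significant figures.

138 days

For the 1D instantaneous-source solution, setting ∂C/∂t = 0 at fixed x gives v²t² + 2Dt − x² = 0, so t = (√(D² + v²x²) − D)/v².
√(D² + v²x²) = √(1.38² + 0.949² × 132²) = 125.3; v² = 0.900601.
t = (125.3 − 1.38)/0.900601 = 138 days (vs. the pure-advection estimate x/v = 139 d).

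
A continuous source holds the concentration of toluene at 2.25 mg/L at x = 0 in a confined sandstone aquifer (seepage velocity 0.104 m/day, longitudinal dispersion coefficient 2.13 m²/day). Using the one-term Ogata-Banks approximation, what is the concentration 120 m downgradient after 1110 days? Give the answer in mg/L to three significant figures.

1.07 mg/L

For a continuous step input, C/C₀ ≈ ½·erfc((x−vt)/(2√(Dt))).
vt = 0.104 × 1110 = 115.44 m and 2√(Dt) = 2√(2.13 × 1110) = 97.25 m.
Argument (x−vt)/(2√(Dt)) = (120 − 115.44)/97.25 = 0.04689; ½·erfc(0.04689) = 0.4736.
C = 2.25 × 0.4736 = 1.07 mg/L.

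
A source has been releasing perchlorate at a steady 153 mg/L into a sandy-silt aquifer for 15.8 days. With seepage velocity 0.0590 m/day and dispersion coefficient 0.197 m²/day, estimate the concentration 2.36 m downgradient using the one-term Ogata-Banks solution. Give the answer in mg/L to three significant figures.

43.4 mg/L

For a continuous step input, C/C₀ ≈ ½·erfc((x−vt)/(2√(Dt))).
vt = 0.0590 × 15.8 = 0.9322 m and 2√(Dt) = 2√(0.197 × 15.8) = 3.529 m.
Argument (x−vt)/(2√(Dt)) = (2.36 − 0.9322)/3.529 = 0.4046; ½·erfc(0.4046) = 0.2836.
C = 153 × 0.2836 = 43.4 mg/L.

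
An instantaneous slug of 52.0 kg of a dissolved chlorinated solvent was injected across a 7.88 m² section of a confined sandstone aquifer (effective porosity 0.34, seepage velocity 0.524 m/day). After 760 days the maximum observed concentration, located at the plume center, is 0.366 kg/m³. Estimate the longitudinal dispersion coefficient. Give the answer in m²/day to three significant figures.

At the plume center C_max = M/(n_e·A·√(4πDt)), so D = M²/(4πt·(n_e·A·C_max)²).
n_e·A·C_max = 0.34 × 7.88 × 0.366 = 0.9806 kg/m.
D = 52.0²/(4π × 760 × 0.9806²) = 0.294 m²/day.

0.294 m²/day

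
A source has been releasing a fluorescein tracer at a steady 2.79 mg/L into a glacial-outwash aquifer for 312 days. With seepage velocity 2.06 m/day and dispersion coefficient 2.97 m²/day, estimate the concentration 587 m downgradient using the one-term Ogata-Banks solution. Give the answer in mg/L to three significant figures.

For a continuous step input, C/C₀ ≈ ½·erfc((x−vt)/(2√(Dt))).
vt = 2.06 × 312 = 642.72 m and 2√(Dt) = 2√(2.97 × 312) = 60.88 m.
Argument (x−vt)/(2√(Dt)) = (587 − 642.72)/60.88 = -0.9152; ½·erfc(-0.9152) = 0.9022.
C = 2.79 × 0.9022 = 2.52 mg/L.

2.52 mg/L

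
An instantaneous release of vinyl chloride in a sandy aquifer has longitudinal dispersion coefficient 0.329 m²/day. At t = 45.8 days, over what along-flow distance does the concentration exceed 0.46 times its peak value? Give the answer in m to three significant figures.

The plume is Gaussian with σ = √(2Dt) = √(2 × 0.329 × 45.8) = 5.490 m.
C/C_peak = exp(−Δx²/(2σ²)) = 0.46 ⇒ Δx = σ·√(−2 ln 0.46) = 5.490 × 1.246 = 6.841 m.
Width = 2Δx = 13.7 m.

13.7 m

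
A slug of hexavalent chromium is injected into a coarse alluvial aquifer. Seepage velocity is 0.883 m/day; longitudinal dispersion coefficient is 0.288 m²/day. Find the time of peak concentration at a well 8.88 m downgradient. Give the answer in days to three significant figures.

For the 1D instantaneous-source solution, setting ∂C/∂t = 0 at fixed x gives v²t² + 2Dt − x² = 0, so t = (√(D² + v²x²) − D)/v².
√(D² + v²x²) = √(0.288² + 0.883² × 8.88²) = 7.846; v² = 0.779689.
t = (7.846 − 0.288)/0.779689 = 9.69 days (vs. the pure-advection estimate x/v = 10.1 d).

9.69 days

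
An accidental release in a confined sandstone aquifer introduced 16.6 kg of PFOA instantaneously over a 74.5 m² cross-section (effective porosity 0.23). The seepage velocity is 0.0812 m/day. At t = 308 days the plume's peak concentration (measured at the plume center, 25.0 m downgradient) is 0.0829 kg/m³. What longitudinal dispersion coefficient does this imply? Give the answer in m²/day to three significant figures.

At the plume center C_max = M/(n_e·A·√(4πDt)), so D = M²/(4πt·(n_e·A·C_max)²).
n_e·A·C_max = 0.23 × 74.5 × 0.0829 = 1.420 kg/m.
D = 16.6²/(4π × 308 × 1.420²) = 0.0353 m²/day.

0.0353 m²/day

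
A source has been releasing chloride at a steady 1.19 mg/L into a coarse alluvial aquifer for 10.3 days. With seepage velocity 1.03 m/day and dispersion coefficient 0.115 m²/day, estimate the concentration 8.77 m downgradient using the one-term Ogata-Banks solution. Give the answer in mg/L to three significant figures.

For a continuous step input, C/C₀ ≈ ½·erfc((x−vt)/(2√(Dt))).
vt = 1.03 × 10.3 = 10.609 m and 2√(Dt) = 2√(0.115 × 10.3) = 2.177 m.
Argument (x−vt)/(2√(Dt)) = (8.77 − 10.609)/2.177 = -0.8447; ½·erfc(-0.8447) = 0.8839.
C = 1.19 × 0.8839 = 1.05 mg/L.

1.05 mg/L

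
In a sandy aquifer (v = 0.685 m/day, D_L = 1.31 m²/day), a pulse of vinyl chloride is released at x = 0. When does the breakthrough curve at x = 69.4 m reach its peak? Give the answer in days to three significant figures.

98.6 days

For the 1D instantaneous-source solution, setting ∂C/∂t = 0 at fixed x gives v²t² + 2Dt − x² = 0, so t = (√(D² + v²x²) − D)/v².
√(D² + v²x²) = √(1.31² + 0.685² × 69.4²) = 47.56; v² = 0.469225.
t = (47.56 − 1.31)/0.469225 = 98.6 days (vs. the pure-advection estimate x/v = 101 d).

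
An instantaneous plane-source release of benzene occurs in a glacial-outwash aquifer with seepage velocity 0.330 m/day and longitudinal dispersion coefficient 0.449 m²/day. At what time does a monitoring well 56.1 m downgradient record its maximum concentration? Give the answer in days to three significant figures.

166 days

For the 1D instantaneous-source solution, setting ∂C/∂t = 0 at fixed x gives v²t² + 2Dt − x² = 0, so t = (√(D² + v²x²) − D)/v².
√(D² + v²x²) = √(0.449² + 0.330² × 56.1²) = 18.52; v² = 0.1089.
t = (18.52 − 0.449)/0.1089 = 166 days (vs. the pure-advection estimate x/v = 170 d).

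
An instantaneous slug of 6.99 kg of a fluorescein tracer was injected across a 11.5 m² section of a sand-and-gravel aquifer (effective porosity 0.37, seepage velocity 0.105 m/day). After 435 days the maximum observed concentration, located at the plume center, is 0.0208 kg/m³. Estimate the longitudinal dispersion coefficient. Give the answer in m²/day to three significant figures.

1.14 m²/day

At the plume center C_max = M/(n_e·A·√(4πDt)), so D = M²/(4πt·(n_e·A·C_max)²).
n_e·A·C_max = 0.37 × 11.5 × 0.0208 = 0.08850 kg/m.
D = 6.99²/(4π × 435 × 0.08850²) = 1.14 m²/day.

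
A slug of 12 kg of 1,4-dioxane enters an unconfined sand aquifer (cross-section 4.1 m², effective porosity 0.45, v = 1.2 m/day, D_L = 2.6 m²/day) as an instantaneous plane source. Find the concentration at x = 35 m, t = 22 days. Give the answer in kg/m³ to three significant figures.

For an instantaneous plane source, C(x,t) = M/(n_e·A·√(4πDt)) · exp(−(x−vt)²/(4Dt)), with n_e·A the pore (flow) area.
Plume center vt = 1.2 × 22 = 26.4 m, so the well at 35 m is 8.6 m downgradient of the peak.
√(4πDt) = 26.81 m, giving peak height M/(n_e·A·√(4πDt)) = 12/(0.45 × 4.1 × 26.81) = 0.2426 kg/m³.
(x−vt)²/(4Dt) = (8.6)²/(4 × 2.6 × 22) = 0.3233; exp(−0.3233) = 0.7238.
C = 0.2426 × 0.7238 = 0.176 kg/m³.

0.176 kg/m³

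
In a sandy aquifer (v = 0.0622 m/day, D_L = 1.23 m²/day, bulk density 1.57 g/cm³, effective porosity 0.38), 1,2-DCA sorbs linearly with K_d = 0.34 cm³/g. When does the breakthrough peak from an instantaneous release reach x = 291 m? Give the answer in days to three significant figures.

Retardation factor R = 1 + ρ_b·K_d/n = 1 + 1.57 × 0.34/0.38 = 2.405.
Sorption retards both mechanisms: v_R = v/R = 0.02586 m/day, D_R = D/R = 0.5114 m²/day.
Peak time from v_R²t² + 2D_R t − x² = 0: t = (√(D_R² + v_R²x²) − D_R)/v_R².
√(D_R² + v_R²x²) = √(0.5114² + 0.02586² × 291²) = 7.543; v_R² = 0.0006687.
t = (7.543 − 0.5114)/0.0006687 = 10500 days.

10500 days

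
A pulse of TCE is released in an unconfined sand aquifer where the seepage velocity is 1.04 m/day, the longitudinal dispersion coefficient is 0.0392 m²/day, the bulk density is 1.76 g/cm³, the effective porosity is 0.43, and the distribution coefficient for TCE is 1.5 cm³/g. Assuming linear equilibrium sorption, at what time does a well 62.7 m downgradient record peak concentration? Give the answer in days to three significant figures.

Retardation factor R = 1 + ρ_b·K_d/n = 1 + 1.76 × 1.5/0.43 = 7.140.
Sorption retards both mechanisms: v_R = v/R = 0.1457 m/day, D_R = D/R = 0.005490 m²/day.
Peak time from v_R²t² + 2D_R t − x² = 0: t = (√(D_R² + v_R²x²) − D_R)/v_R².
√(D_R² + v_R²x²) = √(0.005490² + 0.1457² × 62.7²) = 9.135; v_R² = 0.02123.
t = (9.135 − 0.005490)/0.02123 = 430 days.

430 days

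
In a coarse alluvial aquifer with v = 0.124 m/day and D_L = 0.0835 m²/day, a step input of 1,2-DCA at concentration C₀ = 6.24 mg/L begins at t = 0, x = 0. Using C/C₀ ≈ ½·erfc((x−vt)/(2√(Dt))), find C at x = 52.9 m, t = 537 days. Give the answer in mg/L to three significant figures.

5.78 mg/L

For a continuous step input, C/C₀ ≈ ½·erfc((x−vt)/(2√(Dt))).
vt = 0.124 × 537 = 66.588 m and 2√(Dt) = 2√(0.0835 × 537) = 13.39 m.
Argument (x−vt)/(2√(Dt)) = (52.9 − 66.588)/13.39 = -1.022; ½·erfc(-1.022) = 0.9258.
C = 6.24 × 0.9258 = 5.78 mg/L.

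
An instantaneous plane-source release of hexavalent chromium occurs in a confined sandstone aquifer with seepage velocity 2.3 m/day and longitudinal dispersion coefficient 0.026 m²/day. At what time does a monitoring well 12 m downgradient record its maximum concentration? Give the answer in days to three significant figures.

5.21 days

For the 1D instantaneous-source solution, setting ∂C/∂t = 0 at fixed x gives v²t² + 2Dt − x² = 0, so t = (√(D² + v²x²) − D)/v².
√(D² + v²x²) = √(0.026² + 2.3² × 12²) = 27.60; v² = 5.29.
t = (27.60 − 0.026)/5.29 = 5.21 days (vs. the pure-advection estimate x/v = 5.22 d).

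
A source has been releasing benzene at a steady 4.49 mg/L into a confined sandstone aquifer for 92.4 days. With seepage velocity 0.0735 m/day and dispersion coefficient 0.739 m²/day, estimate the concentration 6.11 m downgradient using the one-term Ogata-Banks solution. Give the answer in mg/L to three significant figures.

2.35 mg/L

For a continuous step input, C/C₀ ≈ ½·erfc((x−vt)/(2√(Dt))).
vt = 0.0735 × 92.4 = 6.7914 m and 2√(Dt) = 2√(0.739 × 92.4) = 16.53 m.
Argument (x−vt)/(2√(Dt)) = (6.11 − 6.7914)/16.53 = -0.04122; ½·erfc(-0.04122) = 0.5232.
C = 4.49 × 0.5232 = 2.35 mg/L.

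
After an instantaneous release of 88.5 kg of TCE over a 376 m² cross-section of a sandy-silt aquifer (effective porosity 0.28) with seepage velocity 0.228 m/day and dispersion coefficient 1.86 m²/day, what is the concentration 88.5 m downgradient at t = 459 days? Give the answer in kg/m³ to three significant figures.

0.00752 kg/m³

For an instantaneous plane source, C(x,t) = M/(n_e·A·√(4πDt)) · exp(−(x−vt)²/(4Dt)), with n_e·A the pore (flow) area.
Plume center vt = 0.228 × 459 = 104.652 m, so the well at 88.5 m is 16.152 m upgradient of the peak.
√(4πDt) = 103.6 m, giving peak height M/(n_e·A·√(4πDt)) = 88.5/(0.28 × 376 × 103.6) = 0.008114 kg/m³.
(x−vt)²/(4Dt) = (-16.152)²/(4 × 1.86 × 459) = 0.07640; exp(−0.07640) = 0.9264.
C = 0.008114 × 0.9264 = 0.00752 kg/m³.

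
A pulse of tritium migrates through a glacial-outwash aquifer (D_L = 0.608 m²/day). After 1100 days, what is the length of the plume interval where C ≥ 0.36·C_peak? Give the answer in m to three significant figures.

The plume is Gaussian with σ = √(2Dt) = √(2 × 0.608 × 1100) = 36.57 m.
C/C_peak = exp(−Δx²/(2σ²)) = 0.36 ⇒ Δx = σ·√(−2 ln 0.36) = 36.57 × 1.429 = 52.26 m.
Width = 2Δx = 105 m.

105 m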